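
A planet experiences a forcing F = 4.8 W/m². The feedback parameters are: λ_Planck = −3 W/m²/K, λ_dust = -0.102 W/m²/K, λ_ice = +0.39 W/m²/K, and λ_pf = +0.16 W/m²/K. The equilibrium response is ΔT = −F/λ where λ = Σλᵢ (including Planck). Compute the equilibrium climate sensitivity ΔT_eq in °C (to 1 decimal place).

1.9 °C

Net feedback parameter λ = (−3) + (-0.102) + (+0.39) + (+0.16) = -2.552 W/m²/K.
ΔT = −F/λ = −4.8/(-2.552) = 1.9 °C.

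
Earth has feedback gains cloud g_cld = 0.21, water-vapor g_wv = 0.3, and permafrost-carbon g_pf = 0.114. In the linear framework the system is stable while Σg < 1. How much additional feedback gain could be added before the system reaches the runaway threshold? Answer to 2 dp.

Current total gain = 0.21 + 0.3 + 0.114 = 0.624.
Margin to runaway = 1 − 0.624 = 0.38.

0.38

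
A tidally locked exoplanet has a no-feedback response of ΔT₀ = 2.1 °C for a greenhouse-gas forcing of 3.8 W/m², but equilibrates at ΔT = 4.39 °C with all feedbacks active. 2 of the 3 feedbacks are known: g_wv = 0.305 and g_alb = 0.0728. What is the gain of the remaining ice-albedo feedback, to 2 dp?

Amplification A = ΔT/ΔT₀ = 4.39/2.1 = 2.09.
Total gain g = 1 − 1/A = 1 − 1/2.09 = 0.5215.
Known gains sum to 0.305 + 0.0728 = 0.3778.
g_ice = 0.5215 − 0.3778 = 0.14.

0.14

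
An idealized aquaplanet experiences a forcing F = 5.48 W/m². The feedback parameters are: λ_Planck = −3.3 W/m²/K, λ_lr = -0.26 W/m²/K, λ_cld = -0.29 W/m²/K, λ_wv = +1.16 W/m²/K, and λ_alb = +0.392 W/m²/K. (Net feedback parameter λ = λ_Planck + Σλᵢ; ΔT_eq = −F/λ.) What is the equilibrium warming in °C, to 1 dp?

2.4 °C

Net feedback parameter λ = (−3.3) + (-0.26) + (-0.29) + (+1.16) + (+0.392) = -2.298 W/m²/K.
ΔT = −F/λ = −5.48/(-2.298) = 2.4 °C.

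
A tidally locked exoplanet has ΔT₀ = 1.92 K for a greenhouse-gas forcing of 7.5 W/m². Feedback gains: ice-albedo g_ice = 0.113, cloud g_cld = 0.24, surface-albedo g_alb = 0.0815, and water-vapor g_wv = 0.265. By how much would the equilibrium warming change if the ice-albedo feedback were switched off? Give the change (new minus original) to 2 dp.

-1.75 K

Original: g = 0.6995, ΔT = 1.92/(1−0.6995) = 6.3894 K.
Without ice-albedo: g' = 0.5865, ΔT' = 1.92/(1−0.5865) = 4.6433 K.
Change = 4.6433 − 6.3894 = -1.75 K.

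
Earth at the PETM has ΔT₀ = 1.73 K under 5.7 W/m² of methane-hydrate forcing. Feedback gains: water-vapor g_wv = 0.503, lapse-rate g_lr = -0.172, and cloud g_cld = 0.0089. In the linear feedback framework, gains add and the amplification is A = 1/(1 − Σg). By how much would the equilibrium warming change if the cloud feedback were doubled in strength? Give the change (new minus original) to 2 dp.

0.04 K

Original: g = 0.3399, ΔT = 1.73/(1−0.3399) = 2.6208 K.
With doubled cloud: g' = 0.3488, ΔT' = 1.73/(1−0.3488) = 2.6566 K.
Change = 2.6566 − 2.6208 = 0.04 K.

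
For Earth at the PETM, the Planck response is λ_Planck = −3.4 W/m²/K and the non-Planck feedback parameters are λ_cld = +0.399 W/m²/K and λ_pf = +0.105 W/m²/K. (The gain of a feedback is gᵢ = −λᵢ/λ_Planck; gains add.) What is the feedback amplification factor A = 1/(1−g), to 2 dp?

Convert to gains: g_cld = 0.399/3.4 = 0.1174; g_pf = 0.105/3.4 = 0.03088.
Total gain g = 0.14828.
A = 1/(1 − 0.14828) = 1.17.

1.17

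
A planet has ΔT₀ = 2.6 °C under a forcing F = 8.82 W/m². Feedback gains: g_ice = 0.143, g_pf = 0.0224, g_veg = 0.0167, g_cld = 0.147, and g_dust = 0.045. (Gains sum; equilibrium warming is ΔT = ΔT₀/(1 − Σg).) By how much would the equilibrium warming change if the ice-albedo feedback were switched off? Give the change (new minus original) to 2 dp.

Original: g = 0.3741, ΔT = 2.6/(1−0.3741) = 4.1540 °C.
Without ice-albedo: g' = 0.2311, ΔT' = 2.6/(1−0.2311) = 3.3815 °C.
Change = 3.3815 − 4.1540 = -0.77 °C.

-0.77 °C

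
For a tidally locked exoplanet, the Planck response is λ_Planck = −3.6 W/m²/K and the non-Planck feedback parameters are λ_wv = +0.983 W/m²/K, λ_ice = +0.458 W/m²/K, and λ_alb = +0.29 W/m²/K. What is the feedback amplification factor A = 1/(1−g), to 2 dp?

1.93

Convert to gains: g_wv = 0.983/3.6 = 0.2731; g_ice = 0.458/3.6 = 0.1272; g_alb = 0.29/3.6 = 0.08056.
Total gain g = 0.48086.
A = 1/(1 − 0.48086) = 1.93.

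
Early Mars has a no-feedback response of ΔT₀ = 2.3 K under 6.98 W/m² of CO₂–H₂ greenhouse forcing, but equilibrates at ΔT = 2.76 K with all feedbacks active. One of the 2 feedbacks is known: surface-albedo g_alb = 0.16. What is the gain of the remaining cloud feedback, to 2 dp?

0.01

Amplification A = ΔT/ΔT₀ = 2.76/2.3 = 1.2.
Total gain g = 1 − 1/A = 1 − 1/1.2 = 0.1667.
The known gain is 0.16.
g_cld = 0.1667 − 0.16 = 0.01.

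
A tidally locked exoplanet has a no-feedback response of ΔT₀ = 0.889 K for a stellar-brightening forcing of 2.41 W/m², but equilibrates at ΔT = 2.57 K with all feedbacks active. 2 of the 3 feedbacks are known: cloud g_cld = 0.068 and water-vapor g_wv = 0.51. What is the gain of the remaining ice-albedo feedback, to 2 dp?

Amplification A = ΔT/ΔT₀ = 2.57/0.889 = 2.891.
Total gain g = 1 − 1/A = 1 − 1/2.891 = 0.6541.
Known gains sum to 0.068 + 0.51 = 0.578.
g_ice = 0.6541 − 0.578 = 0.08.

0.08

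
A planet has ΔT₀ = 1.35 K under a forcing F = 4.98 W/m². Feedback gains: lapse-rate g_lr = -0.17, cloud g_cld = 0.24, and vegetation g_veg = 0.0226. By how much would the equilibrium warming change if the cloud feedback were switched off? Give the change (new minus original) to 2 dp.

-0.31 K

Original: g = 0.0926, ΔT = 1.35/(1−0.0926) = 1.4878 K.
Without cloud: g' = -0.1474, ΔT' = 1.35/(1+0.1474) = 1.1766 K.
Change = 1.1766 − 1.4878 = -0.31 K.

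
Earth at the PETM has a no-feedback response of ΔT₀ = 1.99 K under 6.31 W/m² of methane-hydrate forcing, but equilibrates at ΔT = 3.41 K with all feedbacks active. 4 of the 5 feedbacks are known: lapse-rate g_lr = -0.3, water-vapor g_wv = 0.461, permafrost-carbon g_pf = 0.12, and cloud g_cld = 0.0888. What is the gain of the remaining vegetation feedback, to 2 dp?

Amplification A = ΔT/ΔT₀ = 3.41/1.99 = 1.714.
Total gain g = 1 − 1/A = 1 − 1/1.714 = 0.4166.
Known gains sum to -0.3 + 0.461 + 0.12 + 0.0888 = 0.3698.
g_veg = 0.4166 − 0.3698 = 0.05.

0.05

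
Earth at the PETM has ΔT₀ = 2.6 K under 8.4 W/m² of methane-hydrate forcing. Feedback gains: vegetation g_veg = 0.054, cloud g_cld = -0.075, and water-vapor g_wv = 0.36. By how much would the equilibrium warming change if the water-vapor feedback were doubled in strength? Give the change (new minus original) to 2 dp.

4.70 K

Original: g = 0.339, ΔT = 2.6/(1−0.339) = 3.9334 K.
With doubled water-vapor: g' = 0.699, ΔT' = 2.6/(1−0.699) = 8.6379 K.
Change = 8.6379 − 3.9334 = 4.70 K.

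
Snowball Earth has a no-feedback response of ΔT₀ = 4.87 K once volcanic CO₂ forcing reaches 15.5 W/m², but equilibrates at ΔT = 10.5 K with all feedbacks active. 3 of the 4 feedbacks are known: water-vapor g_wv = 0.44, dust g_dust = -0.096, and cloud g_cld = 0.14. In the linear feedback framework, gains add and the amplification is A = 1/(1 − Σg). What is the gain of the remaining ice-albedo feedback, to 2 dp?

Amplification A = ΔT/ΔT₀ = 10.5/4.87 = 2.156.
Total gain g = 1 − 1/A = 1 − 1/2.156 = 0.5362.
Known gains sum to 0.44 − 0.096 + 0.14 = 0.484.
g_ice = 0.5362 − 0.484 = 0.05.

0.05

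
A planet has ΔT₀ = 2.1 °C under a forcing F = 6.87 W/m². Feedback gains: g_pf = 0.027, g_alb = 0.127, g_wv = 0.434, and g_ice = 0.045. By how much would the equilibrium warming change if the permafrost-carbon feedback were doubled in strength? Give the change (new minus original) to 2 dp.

Original: g = 0.633, ΔT = 2.1/(1−0.633) = 5.7221 °C.
With doubled permafrost-carbon: g' = 0.66, ΔT' = 2.1/(1−0.66) = 6.1765 °C.
Change = 6.1765 − 5.7221 = 0.45 °C.

0.45 °C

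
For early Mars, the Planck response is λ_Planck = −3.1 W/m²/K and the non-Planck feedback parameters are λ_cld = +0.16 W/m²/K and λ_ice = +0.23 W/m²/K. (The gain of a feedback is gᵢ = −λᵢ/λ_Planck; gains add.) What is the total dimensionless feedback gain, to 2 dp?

Convert to gains: g_cld = 0.16/3.1 = 0.05161; g_ice = 0.23/3.1 = 0.07419.
Total gain g = 0.1258.

0.13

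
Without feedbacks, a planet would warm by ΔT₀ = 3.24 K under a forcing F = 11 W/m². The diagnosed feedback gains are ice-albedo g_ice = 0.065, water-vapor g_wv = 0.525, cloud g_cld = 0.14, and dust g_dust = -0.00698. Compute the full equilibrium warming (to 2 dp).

Total gain g = 0.065 + 0.525 + 0.14 − 0.00698 = 0.72302.
Amplification A = 1/(1 − 0.72302) = 3.61.
ΔT = 3.24 × 3.61 = 11.70 K.

11.70 K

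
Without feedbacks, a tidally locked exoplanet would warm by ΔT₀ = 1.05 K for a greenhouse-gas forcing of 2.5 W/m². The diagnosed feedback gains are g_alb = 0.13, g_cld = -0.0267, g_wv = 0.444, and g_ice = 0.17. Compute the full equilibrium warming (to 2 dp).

Total gain g = 0.13 − 0.0267 + 0.444 + 0.17 = 0.7173.
Amplification A = 1/(1 − 0.7173) = 3.537.
ΔT = 1.05 × 3.537 = 3.71 K.

3.71 K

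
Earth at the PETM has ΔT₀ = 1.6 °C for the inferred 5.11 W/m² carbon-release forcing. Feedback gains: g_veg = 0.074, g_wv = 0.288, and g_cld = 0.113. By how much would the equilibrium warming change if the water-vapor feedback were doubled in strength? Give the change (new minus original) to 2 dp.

Original: g = 0.475, ΔT = 1.6/(1−0.475) = 3.0476 °C.
With doubled water-vapor: g' = 0.763, ΔT' = 1.6/(1−0.763) = 6.7511 °C.
Change = 6.7511 − 3.0476 = 3.70 °C.

3.70 °C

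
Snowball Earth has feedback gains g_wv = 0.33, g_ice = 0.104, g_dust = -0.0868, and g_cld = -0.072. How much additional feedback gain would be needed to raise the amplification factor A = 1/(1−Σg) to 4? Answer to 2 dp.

0.47

Current total gain = 0.2752.
Target gain for A = 4: g* = 1 − 1/4 = 0.75.
Additional gain needed = 0.75 − 0.2752 = 0.47.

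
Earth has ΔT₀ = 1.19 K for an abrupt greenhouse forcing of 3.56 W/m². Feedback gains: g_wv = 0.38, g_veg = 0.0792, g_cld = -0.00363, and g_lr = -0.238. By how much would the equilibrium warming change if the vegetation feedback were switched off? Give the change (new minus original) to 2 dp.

-0.14 K

Original: g = 0.21757, ΔT = 1.19/(1−0.21757) = 1.5209 K.
Without vegetation: g' = 0.13837, ΔT' = 1.19/(1−0.13837) = 1.3811 K.
Change = 1.3811 − 1.5209 = -0.14 K.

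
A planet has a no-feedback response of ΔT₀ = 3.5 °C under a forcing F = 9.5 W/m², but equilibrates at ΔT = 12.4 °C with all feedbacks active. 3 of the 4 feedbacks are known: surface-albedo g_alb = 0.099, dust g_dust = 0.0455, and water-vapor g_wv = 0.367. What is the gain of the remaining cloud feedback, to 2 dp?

0.21

Amplification A = ΔT/ΔT₀ = 12.4/3.5 = 3.543.
Total gain g = 1 − 1/A = 1 − 1/3.543 = 0.7178.
Known gains sum to 0.099 + 0.0455 + 0.367 = 0.5115.
g_cld = 0.7178 − 0.5115 = 0.21.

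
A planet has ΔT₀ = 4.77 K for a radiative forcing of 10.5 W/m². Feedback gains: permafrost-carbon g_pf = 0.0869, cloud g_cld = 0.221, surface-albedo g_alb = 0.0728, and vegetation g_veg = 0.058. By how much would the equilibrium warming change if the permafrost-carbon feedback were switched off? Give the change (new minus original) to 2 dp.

-1.14 K

Original: g = 0.4387, ΔT = 4.77/(1−0.4387) = 8.4981 K.
Without permafrost-carbon: g' = 0.3518, ΔT' = 4.77/(1−0.3518) = 7.3588 K.
Change = 7.3588 − 8.4981 = -1.14 K.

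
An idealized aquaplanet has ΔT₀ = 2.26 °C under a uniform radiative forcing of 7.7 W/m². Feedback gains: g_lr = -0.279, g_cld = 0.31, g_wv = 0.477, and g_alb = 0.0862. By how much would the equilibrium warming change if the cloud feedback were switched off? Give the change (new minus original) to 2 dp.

-2.41 °C

Original: g = 0.5942, ΔT = 2.26/(1−0.5942) = 5.5692 °C.
Without cloud: g' = 0.2842, ΔT' = 2.26/(1−0.2842) = 3.1573 °C.
Change = 3.1573 − 5.5692 = -2.41 °C.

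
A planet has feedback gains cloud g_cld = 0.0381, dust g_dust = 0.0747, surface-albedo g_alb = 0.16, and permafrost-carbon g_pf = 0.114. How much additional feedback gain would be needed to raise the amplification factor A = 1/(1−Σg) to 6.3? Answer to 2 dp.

Current total gain = 0.3868.
Target gain for A = 6.3: g* = 1 − 1/6.3 = 0.8413.
Additional gain needed = 0.8413 − 0.3868 = 0.45.

0.45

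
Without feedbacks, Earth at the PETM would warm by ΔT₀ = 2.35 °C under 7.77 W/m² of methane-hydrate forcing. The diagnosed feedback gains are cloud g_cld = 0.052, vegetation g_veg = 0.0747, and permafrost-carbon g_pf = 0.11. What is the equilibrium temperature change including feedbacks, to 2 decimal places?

Total gain g = 0.052 + 0.0747 + 0.11 = 0.2367.
Amplification A = 1/(1 − 0.2367) = 1.31.
ΔT = 2.35 × 1.31 = 3.08 °C.

3.08 °C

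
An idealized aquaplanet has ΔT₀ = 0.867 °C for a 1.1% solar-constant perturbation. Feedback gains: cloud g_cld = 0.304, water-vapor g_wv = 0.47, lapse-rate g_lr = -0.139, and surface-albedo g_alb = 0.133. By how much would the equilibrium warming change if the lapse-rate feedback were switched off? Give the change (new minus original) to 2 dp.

5.59 °C

Original: g = 0.768, ΔT = 0.867/(1−0.768) = 3.7371 °C.
Without lapse-rate: g' = 0.907, ΔT' = 0.867/(1−0.907) = 9.3226 °C.
Change = 9.3226 − 3.7371 = 5.59 °C.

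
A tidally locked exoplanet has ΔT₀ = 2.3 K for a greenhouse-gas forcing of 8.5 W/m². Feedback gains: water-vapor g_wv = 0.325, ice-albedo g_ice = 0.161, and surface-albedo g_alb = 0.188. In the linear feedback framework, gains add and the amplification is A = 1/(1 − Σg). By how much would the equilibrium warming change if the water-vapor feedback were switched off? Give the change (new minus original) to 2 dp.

-3.52 K

Original: g = 0.674, ΔT = 2.3/(1−0.674) = 7.0552 K.
Without water-vapor: g' = 0.349, ΔT' = 2.3/(1−0.349) = 3.5330 K.
Change = 3.5330 − 7.0552 = -3.52 K.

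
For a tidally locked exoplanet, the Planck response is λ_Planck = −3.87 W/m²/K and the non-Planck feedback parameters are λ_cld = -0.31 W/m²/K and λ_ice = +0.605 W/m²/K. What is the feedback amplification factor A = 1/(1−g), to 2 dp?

Convert to gains: g_cld = -0.31/3.87 = -0.0801; g_ice = 0.605/3.87 = 0.1563.
Total gain g = 0.0762.
A = 1/(1 − 0.0762) = 1.08.

1.08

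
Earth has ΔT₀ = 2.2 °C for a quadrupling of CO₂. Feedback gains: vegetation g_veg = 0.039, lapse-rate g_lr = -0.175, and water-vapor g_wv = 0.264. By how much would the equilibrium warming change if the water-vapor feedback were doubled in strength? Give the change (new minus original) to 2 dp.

Original: g = 0.128, ΔT = 2.2/(1−0.128) = 2.5229 °C.
With doubled water-vapor: g' = 0.392, ΔT' = 2.2/(1−0.392) = 3.6184 °C.
Change = 3.6184 − 2.5229 = 1.10 °C.

1.10 °C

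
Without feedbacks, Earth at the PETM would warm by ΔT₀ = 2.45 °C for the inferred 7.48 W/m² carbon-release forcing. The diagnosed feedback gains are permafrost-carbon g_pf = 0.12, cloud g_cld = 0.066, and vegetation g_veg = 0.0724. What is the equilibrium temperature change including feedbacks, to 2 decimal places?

Total gain g = 0.12 + 0.066 + 0.0724 = 0.2584.
Amplification A = 1/(1 − 0.2584) = 1.348.
ΔT = 2.45 × 1.348 = 3.30 °C.

3.30 °C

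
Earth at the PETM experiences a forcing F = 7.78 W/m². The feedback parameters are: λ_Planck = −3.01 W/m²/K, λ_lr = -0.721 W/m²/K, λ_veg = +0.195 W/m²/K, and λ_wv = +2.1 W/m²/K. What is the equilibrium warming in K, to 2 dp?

5.42 K

Net feedback parameter λ = (−3.01) + (-0.721) + (+0.195) + (+2.1) = -1.436 W/m²/K.
ΔT = −F/λ = −7.78/(-1.436) = 5.42 K.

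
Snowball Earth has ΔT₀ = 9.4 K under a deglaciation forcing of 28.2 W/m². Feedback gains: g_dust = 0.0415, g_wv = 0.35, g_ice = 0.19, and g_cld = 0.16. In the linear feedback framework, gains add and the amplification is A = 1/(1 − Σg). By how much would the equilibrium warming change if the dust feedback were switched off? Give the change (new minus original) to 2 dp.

Original: g = 0.7415, ΔT = 9.4/(1−0.7415) = 36.3636 K.
Without dust: g' = 0.7, ΔT' = 9.4/(1−0.7) = 31.3333 K.
Change = 31.3333 − 36.3636 = -5.03 K.

-5.03 K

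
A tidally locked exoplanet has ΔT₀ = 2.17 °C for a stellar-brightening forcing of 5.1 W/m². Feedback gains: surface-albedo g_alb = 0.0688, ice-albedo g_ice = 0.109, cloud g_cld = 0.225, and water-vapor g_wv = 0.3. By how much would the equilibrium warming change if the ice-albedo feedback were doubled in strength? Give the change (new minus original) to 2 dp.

4.23 °C

Original: g = 0.7028, ΔT = 2.17/(1−0.7028) = 7.3015 °C.
With doubled ice-albedo: g' = 0.8118, ΔT' = 2.17/(1−0.8118) = 11.5303 °C.
Change = 11.5303 − 7.3015 = 4.23 °C.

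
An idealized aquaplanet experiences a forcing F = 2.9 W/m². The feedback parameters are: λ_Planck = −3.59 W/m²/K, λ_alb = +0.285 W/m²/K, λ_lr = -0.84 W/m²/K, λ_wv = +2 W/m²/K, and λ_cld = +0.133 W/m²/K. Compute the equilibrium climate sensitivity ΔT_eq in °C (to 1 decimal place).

Net feedback parameter λ = (−3.59) + (+0.285) + (-0.84) + (+2) + (+0.133) = -2.012 W/m²/K.
ΔT = −F/λ = −2.9/(-2.012) = 1.4 °C.

1.4 °C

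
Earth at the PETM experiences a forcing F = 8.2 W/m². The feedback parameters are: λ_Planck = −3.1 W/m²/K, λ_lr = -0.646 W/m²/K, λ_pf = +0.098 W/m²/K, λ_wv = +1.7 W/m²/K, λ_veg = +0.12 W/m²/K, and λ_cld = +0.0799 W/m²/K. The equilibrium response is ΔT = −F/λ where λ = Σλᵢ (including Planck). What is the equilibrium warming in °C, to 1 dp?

4.7 °C

Net feedback parameter λ = (−3.1) + (-0.646) + (+0.098) + (+1.7) + (+0.12) + (+0.0799) = -1.7481 W/m²/K.
ΔT = −F/λ = −8.2/(-1.7481) = 4.7 °C.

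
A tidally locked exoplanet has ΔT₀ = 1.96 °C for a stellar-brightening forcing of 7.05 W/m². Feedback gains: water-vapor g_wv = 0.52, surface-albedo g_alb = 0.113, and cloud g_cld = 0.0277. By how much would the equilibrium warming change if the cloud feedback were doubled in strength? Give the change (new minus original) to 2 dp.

Original: g = 0.6607, ΔT = 1.96/(1−0.6607) = 5.7766 °C.
With doubled cloud: g' = 0.6884, ΔT' = 1.96/(1−0.6884) = 6.2901 °C.
Change = 6.2901 − 5.7766 = 0.51 °C.

0.51 °C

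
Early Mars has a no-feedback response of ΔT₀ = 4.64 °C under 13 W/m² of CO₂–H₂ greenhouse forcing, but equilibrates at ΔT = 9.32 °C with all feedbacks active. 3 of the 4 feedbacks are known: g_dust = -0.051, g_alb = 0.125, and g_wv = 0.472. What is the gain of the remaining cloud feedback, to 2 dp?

-0.04

Amplification A = ΔT/ΔT₀ = 9.32/4.64 = 2.009.
Total gain g = 1 − 1/A = 1 − 1/2.009 = 0.5022.
Known gains sum to -0.051 + 0.125 + 0.472 = 0.546.
g_cld = 0.5022 − 0.546 = -0.04.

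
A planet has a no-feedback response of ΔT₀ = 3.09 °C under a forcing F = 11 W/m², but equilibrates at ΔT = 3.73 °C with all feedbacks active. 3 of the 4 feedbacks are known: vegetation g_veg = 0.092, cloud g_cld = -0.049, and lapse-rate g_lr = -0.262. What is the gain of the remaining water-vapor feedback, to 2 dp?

0.39

Amplification A = ΔT/ΔT₀ = 3.73/3.09 = 1.207.
Total gain g = 1 − 1/A = 1 − 1/1.207 = 0.1715.
Known gains sum to 0.092 − 0.049 − 0.262 = -0.219.
g_wv = 0.1715 + 0.219 = 0.39.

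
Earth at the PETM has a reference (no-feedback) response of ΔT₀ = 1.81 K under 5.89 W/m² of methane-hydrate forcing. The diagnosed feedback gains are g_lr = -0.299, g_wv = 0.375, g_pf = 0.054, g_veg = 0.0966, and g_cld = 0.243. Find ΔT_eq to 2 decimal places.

3.41 K

Total gain g = -0.299 + 0.375 + 0.054 + 0.0966 + 0.243 = 0.4696.
Amplification A = 1/(1 − 0.4696) = 1.885.
ΔT = 1.81 × 1.885 = 3.41 K.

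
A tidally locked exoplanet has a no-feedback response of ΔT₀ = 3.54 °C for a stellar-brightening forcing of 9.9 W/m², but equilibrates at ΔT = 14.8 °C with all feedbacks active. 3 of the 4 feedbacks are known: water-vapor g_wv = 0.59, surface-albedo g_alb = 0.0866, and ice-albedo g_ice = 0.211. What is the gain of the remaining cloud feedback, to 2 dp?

Amplification A = ΔT/ΔT₀ = 14.8/3.54 = 4.181.
Total gain g = 1 − 1/A = 1 − 1/4.181 = 0.7608.
Known gains sum to 0.59 + 0.0866 + 0.211 = 0.8876.
g_cld = 0.7608 − 0.8876 = -0.13.

-0.13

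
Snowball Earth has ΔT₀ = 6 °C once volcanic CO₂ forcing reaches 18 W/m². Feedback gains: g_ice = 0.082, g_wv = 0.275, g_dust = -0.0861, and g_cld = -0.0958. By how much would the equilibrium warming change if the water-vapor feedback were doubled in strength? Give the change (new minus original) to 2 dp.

Original: g = 0.1751, ΔT = 6/(1−0.1751) = 7.2736 °C.
With doubled water-vapor: g' = 0.4501, ΔT' = 6/(1−0.4501) = 10.9111 °C.
Change = 10.9111 − 7.2736 = 3.64 °C.

3.64 °C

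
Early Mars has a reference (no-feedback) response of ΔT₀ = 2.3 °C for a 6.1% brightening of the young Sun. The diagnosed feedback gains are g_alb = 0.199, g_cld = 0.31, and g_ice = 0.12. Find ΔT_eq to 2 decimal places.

6.20 °C

Total gain g = 0.199 + 0.31 + 0.12 = 0.629.
Amplification A = 1/(1 − 0.629) = 2.695.
ΔT = 2.3 × 2.695 = 6.20 °C.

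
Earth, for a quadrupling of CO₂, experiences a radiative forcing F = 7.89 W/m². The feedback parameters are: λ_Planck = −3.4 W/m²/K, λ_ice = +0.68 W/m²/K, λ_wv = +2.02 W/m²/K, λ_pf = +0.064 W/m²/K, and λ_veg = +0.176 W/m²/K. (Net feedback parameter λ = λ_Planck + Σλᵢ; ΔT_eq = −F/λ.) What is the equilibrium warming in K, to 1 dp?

17.2 K

Net feedback parameter λ = (−3.4) + (+0.68) + (+2.02) + (+0.064) + (+0.176) = -0.46 W/m²/K.
ΔT = −F/λ = −7.89/(-0.46) = 17.2 K.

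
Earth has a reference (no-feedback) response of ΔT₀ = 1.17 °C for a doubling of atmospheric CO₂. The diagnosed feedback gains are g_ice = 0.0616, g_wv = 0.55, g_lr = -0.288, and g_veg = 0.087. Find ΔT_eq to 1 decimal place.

2.0 °C

Total gain g = 0.0616 + 0.55 − 0.288 + 0.087 = 0.4106.
Amplification A = 1/(1 − 0.4106) = 1.697.
ΔT = 1.17 × 1.697 = 2.0 °C.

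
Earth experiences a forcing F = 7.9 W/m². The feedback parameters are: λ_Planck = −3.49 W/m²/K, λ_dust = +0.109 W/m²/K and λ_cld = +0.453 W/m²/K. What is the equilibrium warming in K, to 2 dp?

2.70 K

Net feedback parameter λ = (−3.49) + (+0.109) + (+0.453) = -2.928 W/m²/K.
ΔT = −F/λ = −7.9/(-2.928) = 2.70 K.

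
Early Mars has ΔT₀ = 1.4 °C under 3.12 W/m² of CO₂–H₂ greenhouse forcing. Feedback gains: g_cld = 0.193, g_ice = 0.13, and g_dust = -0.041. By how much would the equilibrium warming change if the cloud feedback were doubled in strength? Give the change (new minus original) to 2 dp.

Original: g = 0.282, ΔT = 1.4/(1−0.282) = 1.9499 °C.
With doubled cloud: g' = 0.475, ΔT' = 1.4/(1−0.475) = 2.6667 °C.
Change = 2.6667 − 1.9499 = 0.72 °C.

0.72 °C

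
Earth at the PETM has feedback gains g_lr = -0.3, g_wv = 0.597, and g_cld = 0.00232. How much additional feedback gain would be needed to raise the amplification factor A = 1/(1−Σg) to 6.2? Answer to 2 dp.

Current total gain = 0.29932.
Target gain for A = 6.2: g* = 1 − 1/6.2 = 0.8387.
Additional gain needed = 0.8387 − 0.29932 = 0.54.

0.54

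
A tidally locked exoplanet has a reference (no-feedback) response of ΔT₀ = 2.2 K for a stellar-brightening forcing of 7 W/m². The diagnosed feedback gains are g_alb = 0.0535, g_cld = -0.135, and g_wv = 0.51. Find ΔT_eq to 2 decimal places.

3.85 K

Total gain g = 0.0535 − 0.135 + 0.51 = 0.4285.
Amplification A = 1/(1 − 0.4285) = 1.75.
ΔT = 2.2 × 1.75 = 3.85 K.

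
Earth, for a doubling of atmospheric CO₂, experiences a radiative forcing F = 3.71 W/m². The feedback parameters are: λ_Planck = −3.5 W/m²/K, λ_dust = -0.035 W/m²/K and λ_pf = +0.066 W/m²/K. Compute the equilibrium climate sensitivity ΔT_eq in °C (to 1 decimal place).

Net feedback parameter λ = (−3.5) + (-0.035) + (+0.066) = -3.469 W/m²/K.
ΔT = −F/λ = −3.71/(-3.469) = 1.1 °C.

1.1 °C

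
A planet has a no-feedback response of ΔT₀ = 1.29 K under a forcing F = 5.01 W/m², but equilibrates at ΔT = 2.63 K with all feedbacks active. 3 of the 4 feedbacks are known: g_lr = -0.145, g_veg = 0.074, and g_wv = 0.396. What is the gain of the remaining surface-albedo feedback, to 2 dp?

0.18

Amplification A = ΔT/ΔT₀ = 2.63/1.29 = 2.039.
Total gain g = 1 − 1/A = 1 − 1/2.039 = 0.5096.
Known gains sum to -0.145 + 0.074 + 0.396 = 0.325.
g_alb = 0.5096 − 0.325 = 0.18.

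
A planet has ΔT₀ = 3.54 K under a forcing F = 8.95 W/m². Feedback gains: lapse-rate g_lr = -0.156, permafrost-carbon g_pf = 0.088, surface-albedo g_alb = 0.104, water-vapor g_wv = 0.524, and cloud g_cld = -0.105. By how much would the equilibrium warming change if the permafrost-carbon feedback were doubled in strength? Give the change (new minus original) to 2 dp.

1.25 K

Original: g = 0.455, ΔT = 3.54/(1−0.455) = 6.4954 K.
With doubled permafrost-carbon: g' = 0.543, ΔT' = 3.54/(1−0.543) = 7.7462 K.
Change = 7.7462 − 6.4954 = 1.25 K.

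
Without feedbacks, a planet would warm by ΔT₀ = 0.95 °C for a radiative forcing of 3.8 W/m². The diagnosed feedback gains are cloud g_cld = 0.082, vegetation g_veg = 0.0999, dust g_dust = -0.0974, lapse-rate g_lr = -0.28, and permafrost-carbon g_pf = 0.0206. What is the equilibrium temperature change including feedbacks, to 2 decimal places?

0.81 °C

Total gain g = 0.082 + 0.0999 − 0.0974 − 0.28 + 0.0206 = -0.1749.
Amplification A = 1/(1 + 0.1749) = 0.8511.
ΔT = 0.95 × 0.8511 = 0.81 °C.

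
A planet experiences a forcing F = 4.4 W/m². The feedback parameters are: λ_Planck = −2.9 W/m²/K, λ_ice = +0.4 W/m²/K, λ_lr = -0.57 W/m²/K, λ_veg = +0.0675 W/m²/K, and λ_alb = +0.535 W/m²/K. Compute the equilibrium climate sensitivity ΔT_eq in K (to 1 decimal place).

Net feedback parameter λ = (−2.9) + (+0.4) + (-0.57) + (+0.0675) + (+0.535) = -2.4675 W/m²/K.
ΔT = −F/λ = −4.4/(-2.4675) = 1.8 K.

1.8 K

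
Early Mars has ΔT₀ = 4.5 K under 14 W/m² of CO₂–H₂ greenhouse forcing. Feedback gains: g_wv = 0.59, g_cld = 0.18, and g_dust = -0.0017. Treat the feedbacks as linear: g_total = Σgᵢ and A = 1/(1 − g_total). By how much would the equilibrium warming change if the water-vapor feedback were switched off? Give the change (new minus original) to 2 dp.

-13.95 K

Original: g = 0.7683, ΔT = 4.5/(1−0.7683) = 19.4217 K.
Without water-vapor: g' = 0.1783, ΔT' = 4.5/(1−0.1783) = 5.4765 K.
Change = 5.4765 − 19.4217 = -13.95 K.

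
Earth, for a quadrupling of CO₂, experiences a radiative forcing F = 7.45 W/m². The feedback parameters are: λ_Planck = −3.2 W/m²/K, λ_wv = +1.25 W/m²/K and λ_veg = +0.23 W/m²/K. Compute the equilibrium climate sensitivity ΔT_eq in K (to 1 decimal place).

4.3 K

Net feedback parameter λ = (−3.2) + (+1.25) + (+0.23) = -1.72 W/m²/K.
ΔT = −F/λ = −7.45/(-1.72) = 4.3 K.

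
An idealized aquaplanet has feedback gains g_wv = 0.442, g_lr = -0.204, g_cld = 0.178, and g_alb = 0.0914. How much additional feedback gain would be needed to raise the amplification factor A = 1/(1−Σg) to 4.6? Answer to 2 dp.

Current total gain = 0.5074.
Target gain for A = 4.6: g* = 1 − 1/4.6 = 0.7826.
Additional gain needed = 0.7826 − 0.5074 = 0.28.

0.28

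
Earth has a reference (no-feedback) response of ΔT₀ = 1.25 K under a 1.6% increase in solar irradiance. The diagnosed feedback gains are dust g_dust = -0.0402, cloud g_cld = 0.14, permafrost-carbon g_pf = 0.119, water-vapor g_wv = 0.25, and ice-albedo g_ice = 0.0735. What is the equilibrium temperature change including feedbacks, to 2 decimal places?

2.73 K

Total gain g = -0.0402 + 0.14 + 0.119 + 0.25 + 0.0735 = 0.5423.
Amplification A = 1/(1 − 0.5423) = 2.185.
ΔT = 1.25 × 2.185 = 2.73 K.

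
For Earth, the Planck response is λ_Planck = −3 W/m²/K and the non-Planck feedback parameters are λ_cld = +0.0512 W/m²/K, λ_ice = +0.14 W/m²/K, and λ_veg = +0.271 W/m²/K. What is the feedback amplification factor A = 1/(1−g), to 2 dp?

Convert to gains: g_cld = 0.0512/3 = 0.01707; g_ice = 0.14/3 = 0.04667; g_veg = 0.271/3 = 0.09033.
Total gain g = 0.15407.
A = 1/(1 − 0.15407) = 1.18.

1.18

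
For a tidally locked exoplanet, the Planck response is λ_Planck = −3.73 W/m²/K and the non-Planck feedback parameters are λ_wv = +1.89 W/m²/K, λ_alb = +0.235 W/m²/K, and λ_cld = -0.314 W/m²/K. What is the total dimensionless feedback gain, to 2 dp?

Convert to gains: g_wv = 1.89/3.73 = 0.5067; g_alb = 0.235/3.73 = 0.063; g_cld = -0.314/3.73 = -0.08418.
Total gain g = 0.48552.

0.49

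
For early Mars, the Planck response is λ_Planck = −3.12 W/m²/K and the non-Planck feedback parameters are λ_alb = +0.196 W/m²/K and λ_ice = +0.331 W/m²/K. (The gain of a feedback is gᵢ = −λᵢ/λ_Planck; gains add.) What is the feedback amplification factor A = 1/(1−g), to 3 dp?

Convert to gains: g_alb = 0.196/3.12 = 0.06282; g_ice = 0.331/3.12 = 0.1061.
Total gain g = 0.16892.
A = 1/(1 − 0.16892) = 1.203.

1.203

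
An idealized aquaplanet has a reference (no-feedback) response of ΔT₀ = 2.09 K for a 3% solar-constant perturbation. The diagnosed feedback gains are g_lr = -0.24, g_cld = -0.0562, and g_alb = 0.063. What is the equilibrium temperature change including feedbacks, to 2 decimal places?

1.69 K

Total gain g = -0.24 − 0.0562 + 0.063 = -0.2332.
Amplification A = 1/(1 + 0.2332) = 0.8109.
ΔT = 2.09 × 0.8109 = 1.69 K.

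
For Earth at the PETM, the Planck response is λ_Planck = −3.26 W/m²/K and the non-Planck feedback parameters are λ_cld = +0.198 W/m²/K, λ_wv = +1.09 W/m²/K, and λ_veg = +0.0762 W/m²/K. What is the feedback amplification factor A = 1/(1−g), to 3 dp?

Convert to gains: g_cld = 0.198/3.26 = 0.06074; g_wv = 1.09/3.26 = 0.3344; g_veg = 0.0762/3.26 = 0.02337.
Total gain g = 0.41851.
A = 1/(1 − 0.41851) = 1.720.

1.720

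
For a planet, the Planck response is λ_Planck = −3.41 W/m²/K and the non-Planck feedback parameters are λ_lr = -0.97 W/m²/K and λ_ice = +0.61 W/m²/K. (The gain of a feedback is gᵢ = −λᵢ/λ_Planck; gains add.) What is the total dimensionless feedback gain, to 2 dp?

Convert to gains: g_lr = -0.97/3.41 = -0.2845; g_ice = 0.61/3.41 = 0.1789.
Total gain g = -0.1056.

-0.11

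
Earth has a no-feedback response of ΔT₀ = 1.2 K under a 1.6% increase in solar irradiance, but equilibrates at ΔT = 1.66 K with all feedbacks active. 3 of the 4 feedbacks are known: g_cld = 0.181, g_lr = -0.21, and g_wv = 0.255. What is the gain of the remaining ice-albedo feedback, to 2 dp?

0.05

Amplification A = ΔT/ΔT₀ = 1.66/1.2 = 1.383.
Total gain g = 1 − 1/A = 1 − 1/1.383 = 0.2769.
Known gains sum to 0.181 − 0.21 + 0.255 = 0.226.
g_ice = 0.2769 − 0.226 = 0.05.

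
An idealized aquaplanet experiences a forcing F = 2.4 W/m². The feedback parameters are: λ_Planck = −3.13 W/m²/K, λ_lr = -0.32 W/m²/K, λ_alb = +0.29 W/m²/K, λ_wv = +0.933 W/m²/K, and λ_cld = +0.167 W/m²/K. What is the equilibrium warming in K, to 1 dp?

Net feedback parameter λ = (−3.13) + (-0.32) + (+0.29) + (+0.933) + (+0.167) = -2.06 W/m²/K.
ΔT = −F/λ = −2.4/(-2.06) = 1.2 K.

1.2 K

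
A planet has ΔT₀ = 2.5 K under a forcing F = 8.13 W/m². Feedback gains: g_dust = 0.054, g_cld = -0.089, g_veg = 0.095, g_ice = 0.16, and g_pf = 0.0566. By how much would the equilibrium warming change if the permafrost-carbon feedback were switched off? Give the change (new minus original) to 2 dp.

Original: g = 0.2766, ΔT = 2.5/(1−0.2766) = 3.4559 K.
Without permafrost-carbon: g' = 0.22, ΔT' = 2.5/(1−0.22) = 3.2051 K.
Change = 3.2051 − 3.4559 = -0.25 K.

-0.25 K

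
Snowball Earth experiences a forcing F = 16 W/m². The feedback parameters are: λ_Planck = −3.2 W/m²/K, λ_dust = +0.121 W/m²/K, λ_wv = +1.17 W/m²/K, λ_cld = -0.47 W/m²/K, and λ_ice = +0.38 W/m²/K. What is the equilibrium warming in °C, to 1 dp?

8.0 °C

Net feedback parameter λ = (−3.2) + (+0.121) + (+1.17) + (-0.47) + (+0.38) = -1.999 W/m²/K.
ΔT = −F/λ = −16/(-1.999) = 8.0 °C.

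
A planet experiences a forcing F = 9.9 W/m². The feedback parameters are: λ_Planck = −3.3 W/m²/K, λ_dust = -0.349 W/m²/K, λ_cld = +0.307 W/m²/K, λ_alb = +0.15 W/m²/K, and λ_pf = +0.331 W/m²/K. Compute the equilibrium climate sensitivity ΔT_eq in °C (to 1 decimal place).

3.5 °C

Net feedback parameter λ = (−3.3) + (-0.349) + (+0.307) + (+0.15) + (+0.331) = -2.861 W/m²/K.
ΔT = −F/λ = −9.9/(-2.861) = 3.5 °C.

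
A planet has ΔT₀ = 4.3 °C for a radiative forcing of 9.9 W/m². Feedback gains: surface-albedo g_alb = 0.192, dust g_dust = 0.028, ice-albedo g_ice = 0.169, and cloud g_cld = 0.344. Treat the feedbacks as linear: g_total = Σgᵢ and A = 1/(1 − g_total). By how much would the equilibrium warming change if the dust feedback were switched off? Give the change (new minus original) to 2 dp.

-1.53 °C

Original: g = 0.733, ΔT = 4.3/(1−0.733) = 16.1049 °C.
Without dust: g' = 0.705, ΔT' = 4.3/(1−0.705) = 14.5763 °C.
Change = 14.5763 − 16.1049 = -1.53 °C.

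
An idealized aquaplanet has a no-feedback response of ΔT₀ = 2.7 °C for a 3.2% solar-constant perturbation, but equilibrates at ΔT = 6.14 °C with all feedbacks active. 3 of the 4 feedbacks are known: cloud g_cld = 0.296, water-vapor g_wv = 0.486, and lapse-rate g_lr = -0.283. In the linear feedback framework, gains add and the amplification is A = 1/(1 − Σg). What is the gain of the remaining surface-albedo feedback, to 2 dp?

0.06

Amplification A = ΔT/ΔT₀ = 6.14/2.7 = 2.274.
Total gain g = 1 − 1/A = 1 − 1/2.274 = 0.5602.
Known gains sum to 0.296 + 0.486 − 0.283 = 0.499.
g_alb = 0.5602 − 0.499 = 0.06.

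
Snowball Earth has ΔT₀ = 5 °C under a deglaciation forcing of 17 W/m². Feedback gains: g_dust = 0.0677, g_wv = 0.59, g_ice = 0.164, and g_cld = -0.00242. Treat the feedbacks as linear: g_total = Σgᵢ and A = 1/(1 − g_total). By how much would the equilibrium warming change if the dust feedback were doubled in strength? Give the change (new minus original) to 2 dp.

16.57 °C

Original: g = 0.81928, ΔT = 5/(1−0.81928) = 27.6671 °C.
With doubled dust: g' = 0.88698, ΔT' = 5/(1−0.88698) = 44.2400 °C.
Change = 44.2400 − 27.6671 = 16.57 °C.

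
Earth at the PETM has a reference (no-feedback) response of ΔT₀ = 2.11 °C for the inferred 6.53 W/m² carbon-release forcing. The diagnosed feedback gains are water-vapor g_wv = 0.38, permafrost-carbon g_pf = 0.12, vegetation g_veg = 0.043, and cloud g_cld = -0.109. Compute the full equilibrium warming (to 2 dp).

Total gain g = 0.38 + 0.12 + 0.043 − 0.109 = 0.434.
Amplification A = 1/(1 − 0.434) = 1.767.
ΔT = 2.11 × 1.767 = 3.73 °C.

3.73 °C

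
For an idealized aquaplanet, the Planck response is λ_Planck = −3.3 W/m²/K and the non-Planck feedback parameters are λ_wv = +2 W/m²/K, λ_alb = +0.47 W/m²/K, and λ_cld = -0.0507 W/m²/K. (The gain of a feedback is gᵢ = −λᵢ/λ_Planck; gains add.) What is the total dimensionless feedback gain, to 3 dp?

0.733

Convert to gains: g_wv = 2/3.3 = 0.6061; g_alb = 0.47/3.3 = 0.1424; g_cld = -0.0507/3.3 = -0.01536.
Total gain g = 0.73314.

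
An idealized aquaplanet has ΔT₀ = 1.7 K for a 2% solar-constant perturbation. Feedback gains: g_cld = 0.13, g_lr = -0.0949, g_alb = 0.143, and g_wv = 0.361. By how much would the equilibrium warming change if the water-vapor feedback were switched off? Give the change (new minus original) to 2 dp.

-1.62 K

Original: g = 0.5391, ΔT = 1.7/(1−0.5391) = 3.6884 K.
Without water-vapor: g' = 0.1781, ΔT' = 1.7/(1−0.1781) = 2.0684 K.
Change = 2.0684 − 3.6884 = -1.62 K.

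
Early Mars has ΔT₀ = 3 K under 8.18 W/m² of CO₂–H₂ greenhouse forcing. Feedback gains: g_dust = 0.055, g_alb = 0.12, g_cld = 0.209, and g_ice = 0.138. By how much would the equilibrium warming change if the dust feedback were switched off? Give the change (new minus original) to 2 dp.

Original: g = 0.522, ΔT = 3/(1−0.522) = 6.2762 K.
Without dust: g' = 0.467, ΔT' = 3/(1−0.467) = 5.6285 K.
Change = 5.6285 − 6.2762 = -0.65 K.

-0.65 K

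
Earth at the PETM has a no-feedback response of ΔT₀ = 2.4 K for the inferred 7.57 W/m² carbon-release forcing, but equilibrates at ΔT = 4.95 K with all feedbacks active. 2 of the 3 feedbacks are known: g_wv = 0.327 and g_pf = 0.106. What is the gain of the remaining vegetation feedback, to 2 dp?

0.08

Amplification A = ΔT/ΔT₀ = 4.95/2.4 = 2.062.
Total gain g = 1 − 1/A = 1 − 1/2.062 = 0.515.
Known gains sum to 0.327 + 0.106 = 0.433.
g_veg = 0.515 − 0.433 = 0.08.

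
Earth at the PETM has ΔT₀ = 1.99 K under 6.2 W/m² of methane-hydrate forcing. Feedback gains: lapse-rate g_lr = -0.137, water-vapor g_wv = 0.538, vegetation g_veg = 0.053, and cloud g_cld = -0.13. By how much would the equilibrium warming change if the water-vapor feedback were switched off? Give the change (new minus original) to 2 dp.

-1.30 K

Original: g = 0.324, ΔT = 1.99/(1−0.324) = 2.9438 K.
Without water-vapor: g' = -0.214, ΔT' = 1.99/(1+0.214) = 1.6392 K.
Change = 1.6392 − 2.9438 = -1.30 K.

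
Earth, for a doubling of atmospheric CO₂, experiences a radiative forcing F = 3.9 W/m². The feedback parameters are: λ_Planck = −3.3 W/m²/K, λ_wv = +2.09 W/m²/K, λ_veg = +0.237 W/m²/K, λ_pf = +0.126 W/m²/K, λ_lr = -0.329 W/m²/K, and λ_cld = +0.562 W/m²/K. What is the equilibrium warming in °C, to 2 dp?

6.35 °C

Net feedback parameter λ = (−3.3) + (+2.09) + (+0.237) + (+0.126) + (-0.329) + (+0.562) = -0.614 W/m²/K.
ΔT = −F/λ = −3.9/(-0.614) = 6.35 °C.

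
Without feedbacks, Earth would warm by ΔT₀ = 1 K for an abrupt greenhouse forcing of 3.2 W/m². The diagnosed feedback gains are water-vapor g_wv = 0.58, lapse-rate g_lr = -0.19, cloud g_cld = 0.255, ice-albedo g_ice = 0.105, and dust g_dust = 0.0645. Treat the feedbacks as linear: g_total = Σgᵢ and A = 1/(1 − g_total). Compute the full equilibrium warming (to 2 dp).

Total gain g = 0.58 − 0.19 + 0.255 + 0.105 + 0.0645 = 0.8145.
Amplification A = 1/(1 − 0.8145) = 5.391.
ΔT = 1 × 5.391 = 5.39 K.

5.39 K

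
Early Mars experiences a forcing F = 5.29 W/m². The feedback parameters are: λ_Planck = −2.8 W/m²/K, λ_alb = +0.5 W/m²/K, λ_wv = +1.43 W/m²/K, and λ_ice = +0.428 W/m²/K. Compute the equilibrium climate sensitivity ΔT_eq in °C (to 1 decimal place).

12.0 °C

Net feedback parameter λ = (−2.8) + (+0.5) + (+1.43) + (+0.428) = -0.442 W/m²/K.
ΔT = −F/λ = −5.29/(-0.442) = 12.0 °C.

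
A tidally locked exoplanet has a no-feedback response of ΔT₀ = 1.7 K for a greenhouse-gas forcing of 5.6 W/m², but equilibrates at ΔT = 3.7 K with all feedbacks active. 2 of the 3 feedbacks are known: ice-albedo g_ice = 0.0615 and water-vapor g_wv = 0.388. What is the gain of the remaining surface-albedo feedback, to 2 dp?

Amplification A = ΔT/ΔT₀ = 3.7/1.7 = 2.176.
Total gain g = 1 − 1/A = 1 − 1/2.176 = 0.5404.
Known gains sum to 0.0615 + 0.388 = 0.4495.
g_alb = 0.5404 − 0.4495 = 0.09.

0.09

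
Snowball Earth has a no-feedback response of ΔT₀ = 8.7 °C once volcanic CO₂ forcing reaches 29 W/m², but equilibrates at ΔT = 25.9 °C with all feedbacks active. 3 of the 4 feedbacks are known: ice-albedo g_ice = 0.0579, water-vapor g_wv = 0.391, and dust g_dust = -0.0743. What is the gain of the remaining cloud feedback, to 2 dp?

Amplification A = ΔT/ΔT₀ = 25.9/8.7 = 2.977.
Total gain g = 1 − 1/A = 1 − 1/2.977 = 0.6641.
Known gains sum to 0.0579 + 0.391 − 0.0743 = 0.3746.
g_cld = 0.6641 − 0.3746 = 0.29.

0.29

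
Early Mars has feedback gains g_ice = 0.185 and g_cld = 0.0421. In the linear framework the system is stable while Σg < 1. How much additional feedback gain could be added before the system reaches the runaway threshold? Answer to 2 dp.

Current total gain = 0.185 + 0.0421 = 0.2271.
Margin to runaway = 1 − 0.2271 = 0.77.

0.77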